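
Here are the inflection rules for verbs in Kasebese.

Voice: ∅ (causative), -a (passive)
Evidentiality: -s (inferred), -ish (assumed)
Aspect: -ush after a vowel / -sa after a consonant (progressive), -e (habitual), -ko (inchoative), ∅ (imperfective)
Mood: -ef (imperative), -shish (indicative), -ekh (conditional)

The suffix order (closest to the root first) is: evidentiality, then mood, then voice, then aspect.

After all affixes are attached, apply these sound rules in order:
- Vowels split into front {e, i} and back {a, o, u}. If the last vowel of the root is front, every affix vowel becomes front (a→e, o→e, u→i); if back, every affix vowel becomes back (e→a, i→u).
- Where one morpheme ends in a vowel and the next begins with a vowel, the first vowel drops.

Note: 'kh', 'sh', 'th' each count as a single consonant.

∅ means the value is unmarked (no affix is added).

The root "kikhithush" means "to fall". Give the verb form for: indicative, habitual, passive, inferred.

Attach evidentiality inferred -s → kikhithushs.
Attach mood indicative -shish → kikhithushsshish.
Attach voice passive -a → kikhithushsshisha.
Attach aspect habitual -e → kikhithushsshishae.
Apply vowel harmony: kikhithushsshishae → kikhithushsshushaa.
Apply vowel deletion: kikhithushsshushaa → kikhithushsshusha.

kikhithushsshusha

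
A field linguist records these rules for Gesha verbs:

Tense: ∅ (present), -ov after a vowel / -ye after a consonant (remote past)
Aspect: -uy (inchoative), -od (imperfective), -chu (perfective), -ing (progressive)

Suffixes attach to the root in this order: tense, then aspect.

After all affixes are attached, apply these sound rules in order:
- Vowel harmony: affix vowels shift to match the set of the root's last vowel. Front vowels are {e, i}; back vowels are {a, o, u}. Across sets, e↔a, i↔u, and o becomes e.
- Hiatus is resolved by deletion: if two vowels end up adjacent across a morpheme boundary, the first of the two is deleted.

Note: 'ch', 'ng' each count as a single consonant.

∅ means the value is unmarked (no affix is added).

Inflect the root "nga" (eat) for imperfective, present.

ngod

tense = present: zero marking, form stays nga.
Attach aspect imperfective -od → ngaod.
Vowel harmony: no change.
Apply vowel deletion: ngaod → ngod.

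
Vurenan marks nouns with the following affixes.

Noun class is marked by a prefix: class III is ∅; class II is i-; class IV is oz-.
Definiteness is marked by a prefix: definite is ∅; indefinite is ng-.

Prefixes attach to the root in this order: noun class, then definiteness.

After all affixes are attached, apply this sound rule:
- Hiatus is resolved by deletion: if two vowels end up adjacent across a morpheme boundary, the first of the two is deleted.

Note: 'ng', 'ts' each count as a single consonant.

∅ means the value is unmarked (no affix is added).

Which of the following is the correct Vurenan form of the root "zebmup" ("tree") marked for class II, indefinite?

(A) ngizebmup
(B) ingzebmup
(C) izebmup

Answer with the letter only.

Attach noun class class II i- → izebmup.
Attach definiteness indefinite ng- → ngizebmup.
Vowel deletion: no change.
So the correct form is ngizebmup, option (A).
(C) izebmup is wrong: it uses definite instead of indefinite for definiteness.
(B) ingzebmup is wrong: it has the affixes in the wrong order.

A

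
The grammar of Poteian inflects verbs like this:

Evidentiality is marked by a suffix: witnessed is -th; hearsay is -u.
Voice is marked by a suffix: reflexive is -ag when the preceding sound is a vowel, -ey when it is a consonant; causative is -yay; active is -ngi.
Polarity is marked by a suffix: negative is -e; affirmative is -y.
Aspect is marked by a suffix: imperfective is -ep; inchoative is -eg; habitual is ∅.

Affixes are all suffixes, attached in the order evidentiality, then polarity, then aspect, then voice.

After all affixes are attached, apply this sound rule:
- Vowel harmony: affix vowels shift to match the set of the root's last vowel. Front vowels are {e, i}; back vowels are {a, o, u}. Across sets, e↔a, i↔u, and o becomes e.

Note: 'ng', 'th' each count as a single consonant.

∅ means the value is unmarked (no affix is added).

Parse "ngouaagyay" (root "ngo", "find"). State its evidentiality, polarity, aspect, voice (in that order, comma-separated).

hearsay, negative, inchoative, causative

Segment: ngo-u-e-eg-yay.
evidentiality: -u → hearsay.
polarity: -e → negative.
aspect: -eg → inchoative.
voice: -yay → causative.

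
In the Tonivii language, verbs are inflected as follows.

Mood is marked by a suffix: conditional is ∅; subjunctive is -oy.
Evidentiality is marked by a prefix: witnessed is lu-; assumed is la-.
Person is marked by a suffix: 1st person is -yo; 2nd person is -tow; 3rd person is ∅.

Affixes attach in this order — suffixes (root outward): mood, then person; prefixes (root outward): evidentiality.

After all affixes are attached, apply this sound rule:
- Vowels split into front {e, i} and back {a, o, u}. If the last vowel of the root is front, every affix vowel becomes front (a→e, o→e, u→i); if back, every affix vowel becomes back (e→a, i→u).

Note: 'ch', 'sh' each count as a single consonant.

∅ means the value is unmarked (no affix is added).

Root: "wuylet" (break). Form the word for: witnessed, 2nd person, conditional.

Attach evidentiality witnessed lu- → luwuylet.
mood = conditional: zero marking, form stays luwuylet.
Attach person 2nd person -tow → luwuylettow.
Apply vowel harmony: luwuylettow → liwuylettew.

liwuylettew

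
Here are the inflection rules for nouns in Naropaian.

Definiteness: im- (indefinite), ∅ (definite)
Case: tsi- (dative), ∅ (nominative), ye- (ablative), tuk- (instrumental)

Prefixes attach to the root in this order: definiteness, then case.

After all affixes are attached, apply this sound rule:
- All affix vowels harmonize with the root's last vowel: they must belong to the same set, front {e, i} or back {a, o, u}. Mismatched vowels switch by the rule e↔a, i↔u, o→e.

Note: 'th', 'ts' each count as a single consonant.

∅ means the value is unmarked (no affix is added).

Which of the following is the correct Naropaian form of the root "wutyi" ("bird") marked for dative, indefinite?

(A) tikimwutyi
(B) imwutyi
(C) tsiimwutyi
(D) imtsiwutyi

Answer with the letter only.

Attach definiteness indefinite im- → imwutyi.
Attach case dative tsi- → tsiimwutyi.
Vowel harmony: no change.
So the correct form is tsiimwutyi, option (C).
(A) tikimwutyi is wrong: it uses instrumental instead of dative for case.
(B) imwutyi is wrong: it uses nominative instead of dative for case.
(D) imtsiwutyi is wrong: it has the affixes in the wrong order.

C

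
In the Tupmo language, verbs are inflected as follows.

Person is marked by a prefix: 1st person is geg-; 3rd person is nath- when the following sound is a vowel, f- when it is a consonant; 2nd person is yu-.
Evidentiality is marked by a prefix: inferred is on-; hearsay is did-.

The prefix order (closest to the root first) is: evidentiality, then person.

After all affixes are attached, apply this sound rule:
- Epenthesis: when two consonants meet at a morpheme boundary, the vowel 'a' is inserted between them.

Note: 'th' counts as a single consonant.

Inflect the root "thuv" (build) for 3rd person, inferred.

nathonathuv

Attach evidentiality inferred on- → onthuv.
Attach person 3rd person nath- (before vowel 'o') → nathonthuv.
Apply epenthesis: nathonthuv → nathonathuv.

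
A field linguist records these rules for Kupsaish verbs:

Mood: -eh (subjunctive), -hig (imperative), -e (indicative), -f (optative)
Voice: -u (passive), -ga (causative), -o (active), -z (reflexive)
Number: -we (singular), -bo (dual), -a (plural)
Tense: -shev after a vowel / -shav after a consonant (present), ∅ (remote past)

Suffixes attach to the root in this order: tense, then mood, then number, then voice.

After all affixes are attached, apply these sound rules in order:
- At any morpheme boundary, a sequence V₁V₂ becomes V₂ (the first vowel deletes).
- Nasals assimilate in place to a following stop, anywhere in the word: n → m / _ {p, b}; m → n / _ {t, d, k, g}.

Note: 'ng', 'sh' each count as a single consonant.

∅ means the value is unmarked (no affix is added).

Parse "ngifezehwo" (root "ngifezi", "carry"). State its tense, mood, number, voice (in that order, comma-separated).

Segment: ngifezi-eh-we-o.
tense: ∅ → remote past.
mood: -eh → subjunctive.
number: -we → singular.
voice: -o → active.

remote past, subjunctive, singular, active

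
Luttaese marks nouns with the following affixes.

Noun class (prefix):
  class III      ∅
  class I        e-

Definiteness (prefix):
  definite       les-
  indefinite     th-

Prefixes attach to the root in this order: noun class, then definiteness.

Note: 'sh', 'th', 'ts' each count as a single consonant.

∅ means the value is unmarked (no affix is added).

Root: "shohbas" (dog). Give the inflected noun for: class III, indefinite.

thshohbas

noun class = class III: zero marking, form stays shohbas.
Attach definiteness indefinite th- → thshohbas.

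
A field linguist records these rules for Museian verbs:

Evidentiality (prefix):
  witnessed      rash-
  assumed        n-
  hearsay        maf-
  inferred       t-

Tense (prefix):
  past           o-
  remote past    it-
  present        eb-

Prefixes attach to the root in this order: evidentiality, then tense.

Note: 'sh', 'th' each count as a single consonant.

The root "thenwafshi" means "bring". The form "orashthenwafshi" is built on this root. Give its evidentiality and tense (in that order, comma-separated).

Segment: o-rash-thenwafshi.
evidentiality: rash- → witnessed.
tense: o- → past.

witnessed, past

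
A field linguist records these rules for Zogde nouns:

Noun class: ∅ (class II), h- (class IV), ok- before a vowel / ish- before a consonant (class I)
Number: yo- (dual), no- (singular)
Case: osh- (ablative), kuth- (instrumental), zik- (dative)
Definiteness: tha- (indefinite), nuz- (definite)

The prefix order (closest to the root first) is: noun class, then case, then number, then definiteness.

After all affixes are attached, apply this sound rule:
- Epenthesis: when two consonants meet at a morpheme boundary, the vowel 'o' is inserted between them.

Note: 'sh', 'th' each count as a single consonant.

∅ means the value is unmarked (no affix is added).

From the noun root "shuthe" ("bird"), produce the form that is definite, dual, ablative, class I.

Attach noun class class I ish- (before consonant 'sh') → ishshuthe.
Attach case ablative osh- → oshishshuthe.
Attach number dual yo- → yooshishshuthe.
Attach definiteness definite nuz- → nuzyooshishshuthe.
Apply epenthesis: nuzyooshishshuthe → nuzoyooshishoshuthe.

nuzoyooshishoshuthe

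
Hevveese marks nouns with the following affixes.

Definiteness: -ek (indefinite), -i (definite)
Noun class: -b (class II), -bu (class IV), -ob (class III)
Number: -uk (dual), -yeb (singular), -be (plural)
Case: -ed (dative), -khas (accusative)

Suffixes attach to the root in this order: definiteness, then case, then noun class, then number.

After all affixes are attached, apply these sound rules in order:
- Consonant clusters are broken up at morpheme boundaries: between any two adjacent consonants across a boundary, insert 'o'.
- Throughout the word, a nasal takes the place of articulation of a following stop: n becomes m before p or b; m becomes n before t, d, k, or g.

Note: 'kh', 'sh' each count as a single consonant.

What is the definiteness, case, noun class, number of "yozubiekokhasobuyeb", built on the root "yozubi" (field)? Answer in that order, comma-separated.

Segment: yozubi-ek-khas-bu-yeb.
definiteness: -ek → indefinite.
case: -khas → accusative.
noun class: -bu → class IV.
number: -yeb → singular.

indefinite, accusative, class IV, singular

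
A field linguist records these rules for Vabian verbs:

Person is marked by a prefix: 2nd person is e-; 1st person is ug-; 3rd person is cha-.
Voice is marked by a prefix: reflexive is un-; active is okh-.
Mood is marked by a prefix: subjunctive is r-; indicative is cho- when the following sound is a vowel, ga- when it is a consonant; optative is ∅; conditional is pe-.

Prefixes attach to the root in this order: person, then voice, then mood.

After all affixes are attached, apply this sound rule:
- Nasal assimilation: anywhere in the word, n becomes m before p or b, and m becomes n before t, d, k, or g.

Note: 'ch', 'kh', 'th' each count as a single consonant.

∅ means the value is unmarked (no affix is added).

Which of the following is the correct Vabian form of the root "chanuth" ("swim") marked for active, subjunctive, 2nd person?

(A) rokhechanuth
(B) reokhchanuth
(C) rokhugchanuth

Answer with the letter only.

Attach person 2nd person e- → echanuth.
Attach voice active okh- → okhechanuth.
Attach mood subjunctive r- → rokhechanuth.
Nasal assimilation: no change.
So the correct form is rokhechanuth, option (A).
(B) reokhchanuth is wrong: it has the affixes in the wrong order.
(C) rokhugchanuth is wrong: it uses 1st person instead of 2nd person for person.

A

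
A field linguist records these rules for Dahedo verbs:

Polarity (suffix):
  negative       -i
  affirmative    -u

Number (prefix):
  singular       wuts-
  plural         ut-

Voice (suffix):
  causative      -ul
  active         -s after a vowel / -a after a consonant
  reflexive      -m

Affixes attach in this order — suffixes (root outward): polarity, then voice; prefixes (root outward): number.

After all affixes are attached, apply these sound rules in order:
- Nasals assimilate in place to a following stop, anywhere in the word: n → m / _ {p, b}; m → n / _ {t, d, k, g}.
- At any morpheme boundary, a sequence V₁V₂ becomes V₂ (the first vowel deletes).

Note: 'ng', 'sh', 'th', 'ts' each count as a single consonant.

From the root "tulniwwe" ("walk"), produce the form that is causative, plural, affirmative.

uttulniwwul

Attach polarity affirmative -u → tulniwweu.
Attach number plural ut- → uttulniwweu.
Attach voice causative -ul → uttulniwweuul.
Nasal assimilation: no change.
Apply vowel deletion: uttulniwweuul → uttulniwwul.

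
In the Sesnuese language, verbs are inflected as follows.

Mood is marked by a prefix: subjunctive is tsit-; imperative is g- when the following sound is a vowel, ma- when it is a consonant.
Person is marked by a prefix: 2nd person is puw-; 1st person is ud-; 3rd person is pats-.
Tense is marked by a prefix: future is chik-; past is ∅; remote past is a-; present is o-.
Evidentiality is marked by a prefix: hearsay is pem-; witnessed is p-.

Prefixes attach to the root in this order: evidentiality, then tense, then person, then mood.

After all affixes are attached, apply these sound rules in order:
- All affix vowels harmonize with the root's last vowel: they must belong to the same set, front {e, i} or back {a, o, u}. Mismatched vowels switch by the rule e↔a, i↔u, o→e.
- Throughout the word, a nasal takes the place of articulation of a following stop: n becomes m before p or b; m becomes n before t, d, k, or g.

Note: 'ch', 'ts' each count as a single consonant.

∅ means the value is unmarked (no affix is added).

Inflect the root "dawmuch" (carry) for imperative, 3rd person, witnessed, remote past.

Attach evidentiality witnessed p- → pdawmuch.
Attach tense remote past a- → apdawmuch.
Attach person 3rd person pats- → patsapdawmuch.
Attach mood imperative ma- (before consonant 'p') → mapatsapdawmuch.
Vowel harmony: no change.
Nasal assimilation: no change.

mapatsapdawmuch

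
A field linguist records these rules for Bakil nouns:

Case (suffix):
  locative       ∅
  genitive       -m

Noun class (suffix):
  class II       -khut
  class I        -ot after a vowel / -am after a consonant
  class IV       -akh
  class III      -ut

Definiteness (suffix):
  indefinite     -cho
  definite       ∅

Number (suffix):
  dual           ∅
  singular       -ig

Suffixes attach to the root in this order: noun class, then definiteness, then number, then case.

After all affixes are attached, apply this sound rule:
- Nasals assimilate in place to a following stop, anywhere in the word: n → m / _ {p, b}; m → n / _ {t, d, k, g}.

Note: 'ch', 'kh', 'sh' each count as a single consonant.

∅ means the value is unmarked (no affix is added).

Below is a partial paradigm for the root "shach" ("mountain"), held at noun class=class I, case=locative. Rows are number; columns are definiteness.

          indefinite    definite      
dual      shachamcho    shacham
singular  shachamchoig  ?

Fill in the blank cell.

shachamig

Attach noun class class I -am (after consonant 'ch') → shacham.
definiteness = definite: zero marking, form stays shacham.
Attach number singular -ig → shachamig.
case = locative: zero marking, form stays shachamig.
Nasal assimilation: no change.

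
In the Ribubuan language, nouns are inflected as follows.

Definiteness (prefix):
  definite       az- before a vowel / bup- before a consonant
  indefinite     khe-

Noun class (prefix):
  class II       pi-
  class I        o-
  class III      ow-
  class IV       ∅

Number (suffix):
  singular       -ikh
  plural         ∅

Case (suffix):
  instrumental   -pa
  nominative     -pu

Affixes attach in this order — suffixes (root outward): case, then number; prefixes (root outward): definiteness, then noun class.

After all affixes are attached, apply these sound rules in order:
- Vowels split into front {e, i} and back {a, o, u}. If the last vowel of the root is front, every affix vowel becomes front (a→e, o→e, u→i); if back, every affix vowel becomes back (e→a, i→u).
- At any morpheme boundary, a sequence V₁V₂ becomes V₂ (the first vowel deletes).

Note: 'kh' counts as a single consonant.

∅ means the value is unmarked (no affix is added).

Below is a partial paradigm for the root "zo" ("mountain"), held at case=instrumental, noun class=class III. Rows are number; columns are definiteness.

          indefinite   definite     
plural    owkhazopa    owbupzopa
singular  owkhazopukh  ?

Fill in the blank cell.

owbupzopukh

Attach case instrumental -pa → zopa.
Attach number singular -ikh → zopaikh.
Attach definiteness definite bup- (before consonant 'z') → bupzopaikh.
Attach noun class class III ow- → owbupzopaikh.
Apply vowel harmony: owbupzopaikh → owbupzopaukh.
Apply vowel deletion: owbupzopaukh → owbupzopukh.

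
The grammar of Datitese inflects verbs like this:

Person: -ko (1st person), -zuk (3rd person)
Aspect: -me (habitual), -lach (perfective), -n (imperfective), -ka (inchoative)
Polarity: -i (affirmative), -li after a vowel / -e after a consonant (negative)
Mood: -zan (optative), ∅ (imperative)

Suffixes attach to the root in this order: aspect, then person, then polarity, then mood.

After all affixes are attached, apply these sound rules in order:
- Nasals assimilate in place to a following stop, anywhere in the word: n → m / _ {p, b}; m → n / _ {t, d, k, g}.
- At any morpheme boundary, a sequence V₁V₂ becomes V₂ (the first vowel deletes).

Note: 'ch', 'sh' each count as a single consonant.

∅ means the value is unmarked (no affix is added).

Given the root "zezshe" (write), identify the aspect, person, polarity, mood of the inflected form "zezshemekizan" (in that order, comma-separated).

habitual, 1st person, affirmative, optative

Segment: zezshe-me-ko-i-zan.
aspect: -me → habitual.
person: -ko → 1st person.
polarity: -i → affirmative.
mood: -zan → optative.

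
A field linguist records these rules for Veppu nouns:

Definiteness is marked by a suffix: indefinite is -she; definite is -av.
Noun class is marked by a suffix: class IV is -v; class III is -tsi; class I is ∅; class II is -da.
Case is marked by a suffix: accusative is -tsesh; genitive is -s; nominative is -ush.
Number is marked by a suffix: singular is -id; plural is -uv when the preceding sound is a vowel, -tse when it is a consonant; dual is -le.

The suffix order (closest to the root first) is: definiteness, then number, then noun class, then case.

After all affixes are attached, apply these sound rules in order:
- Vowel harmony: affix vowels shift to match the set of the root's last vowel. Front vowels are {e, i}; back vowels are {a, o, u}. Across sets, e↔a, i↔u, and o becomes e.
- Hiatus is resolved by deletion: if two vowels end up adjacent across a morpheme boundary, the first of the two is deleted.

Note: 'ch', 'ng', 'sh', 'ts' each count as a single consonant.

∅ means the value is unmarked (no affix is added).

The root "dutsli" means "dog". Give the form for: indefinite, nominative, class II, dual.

dutslisheledish

Attach definiteness indefinite -she → dutslishe.
Attach number dual -le → dutslishele.
Attach noun class class II -da → dutslisheleda.
Attach case nominative -ush → dutslisheledaush.
Apply vowel harmony: dutslisheledaush → dutslisheledeish.
Apply vowel deletion: dutslisheledeish → dutslisheledish.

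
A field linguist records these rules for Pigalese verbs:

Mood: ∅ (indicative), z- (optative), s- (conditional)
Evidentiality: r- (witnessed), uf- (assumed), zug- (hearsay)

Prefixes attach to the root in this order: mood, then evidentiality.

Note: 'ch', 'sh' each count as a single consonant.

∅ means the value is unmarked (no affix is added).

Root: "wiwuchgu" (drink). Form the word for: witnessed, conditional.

rswiwuchgu

Attach mood conditional s- → swiwuchgu.
Attach evidentiality witnessed r- → rswiwuchgu.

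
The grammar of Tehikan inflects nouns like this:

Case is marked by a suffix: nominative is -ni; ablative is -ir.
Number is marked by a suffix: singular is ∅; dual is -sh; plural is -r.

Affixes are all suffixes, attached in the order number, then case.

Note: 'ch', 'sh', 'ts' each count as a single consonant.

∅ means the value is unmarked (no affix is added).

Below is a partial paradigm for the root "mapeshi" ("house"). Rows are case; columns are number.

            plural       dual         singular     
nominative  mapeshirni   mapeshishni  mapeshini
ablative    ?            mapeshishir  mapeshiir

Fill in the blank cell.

mapeshirir

Attach number plural -r → mapeshir.
Attach case ablative -ir → mapeshirir.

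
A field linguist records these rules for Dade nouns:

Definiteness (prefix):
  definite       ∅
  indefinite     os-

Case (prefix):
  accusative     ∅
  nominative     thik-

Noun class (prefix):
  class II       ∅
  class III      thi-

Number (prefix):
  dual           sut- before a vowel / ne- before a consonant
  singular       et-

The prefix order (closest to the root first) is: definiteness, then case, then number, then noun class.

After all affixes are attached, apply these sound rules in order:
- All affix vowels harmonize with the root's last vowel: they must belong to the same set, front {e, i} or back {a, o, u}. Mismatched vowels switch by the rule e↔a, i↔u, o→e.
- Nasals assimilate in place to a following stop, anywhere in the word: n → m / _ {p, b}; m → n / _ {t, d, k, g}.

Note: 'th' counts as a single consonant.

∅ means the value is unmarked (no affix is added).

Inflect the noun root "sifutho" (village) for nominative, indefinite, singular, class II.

Attach definiteness indefinite os- → ossifutho.
Attach case nominative thik- → thikossifutho.
Attach number singular et- → etthikossifutho.
noun class = class II: zero marking, form stays etthikossifutho.
Apply vowel harmony: etthikossifutho → atthukossifutho.
Nasal assimilation: no change.

atthukossifutho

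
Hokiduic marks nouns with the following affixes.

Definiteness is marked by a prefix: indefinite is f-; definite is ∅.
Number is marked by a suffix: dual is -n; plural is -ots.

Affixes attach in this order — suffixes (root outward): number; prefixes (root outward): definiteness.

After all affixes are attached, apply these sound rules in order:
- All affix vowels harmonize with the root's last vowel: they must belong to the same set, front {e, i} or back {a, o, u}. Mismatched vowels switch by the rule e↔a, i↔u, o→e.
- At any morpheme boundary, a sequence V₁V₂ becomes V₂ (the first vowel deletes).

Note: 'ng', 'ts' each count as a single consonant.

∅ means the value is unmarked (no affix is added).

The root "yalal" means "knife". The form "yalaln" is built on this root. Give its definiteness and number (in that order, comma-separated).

definite, dual

Segment: yalal-n.
definiteness: ∅ → definite.
number: -n → dual.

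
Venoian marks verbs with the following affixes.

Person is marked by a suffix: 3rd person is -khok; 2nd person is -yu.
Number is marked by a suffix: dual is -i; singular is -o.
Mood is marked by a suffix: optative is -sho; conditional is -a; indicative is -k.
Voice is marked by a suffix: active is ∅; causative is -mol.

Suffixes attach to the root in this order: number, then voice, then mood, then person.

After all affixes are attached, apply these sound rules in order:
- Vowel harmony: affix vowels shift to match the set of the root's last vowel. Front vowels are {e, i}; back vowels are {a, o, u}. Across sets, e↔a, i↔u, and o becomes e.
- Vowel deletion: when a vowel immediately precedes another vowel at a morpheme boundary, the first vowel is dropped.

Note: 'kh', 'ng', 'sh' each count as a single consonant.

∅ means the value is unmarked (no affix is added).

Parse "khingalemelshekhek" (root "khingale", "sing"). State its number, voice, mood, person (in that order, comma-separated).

singular, causative, optative, 3rd person

Segment: khingale-o-mol-sho-khok.
number: -o → singular.
voice: -mol → causative.
mood: -sho → optative.
person: -khok → 3rd person.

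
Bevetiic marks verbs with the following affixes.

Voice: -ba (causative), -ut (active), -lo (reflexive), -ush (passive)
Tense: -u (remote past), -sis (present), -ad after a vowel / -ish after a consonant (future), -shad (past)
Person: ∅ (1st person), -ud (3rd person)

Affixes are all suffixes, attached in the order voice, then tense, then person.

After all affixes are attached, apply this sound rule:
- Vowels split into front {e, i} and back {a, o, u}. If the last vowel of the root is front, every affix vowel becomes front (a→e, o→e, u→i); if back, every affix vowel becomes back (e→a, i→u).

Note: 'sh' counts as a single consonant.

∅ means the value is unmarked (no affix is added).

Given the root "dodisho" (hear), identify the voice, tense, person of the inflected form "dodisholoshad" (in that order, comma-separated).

reflexive, past, 1st person

Segment: dodisho-lo-shad.
voice: -lo → reflexive.
tense: -shad → past.
person: ∅ → 1st person.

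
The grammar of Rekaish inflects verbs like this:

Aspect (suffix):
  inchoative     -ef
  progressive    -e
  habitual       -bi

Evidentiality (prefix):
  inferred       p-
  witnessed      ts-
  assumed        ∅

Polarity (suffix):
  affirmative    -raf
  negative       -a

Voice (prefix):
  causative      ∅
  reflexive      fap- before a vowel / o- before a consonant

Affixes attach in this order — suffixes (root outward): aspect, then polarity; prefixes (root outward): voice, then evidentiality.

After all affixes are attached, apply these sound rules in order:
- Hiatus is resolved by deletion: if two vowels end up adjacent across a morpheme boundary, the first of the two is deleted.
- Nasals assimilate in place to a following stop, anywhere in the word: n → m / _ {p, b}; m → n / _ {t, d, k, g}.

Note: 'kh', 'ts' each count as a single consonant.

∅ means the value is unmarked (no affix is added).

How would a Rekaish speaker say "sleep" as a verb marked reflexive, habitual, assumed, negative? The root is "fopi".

ofopiba

Attach aspect habitual -bi → fopibi.
Attach voice reflexive o- (before consonant 'f') → ofopibi.
Attach polarity negative -a → ofopibia.
evidentiality = assumed: zero marking, form stays ofopibia.
Apply vowel deletion: ofopibia → ofopiba.
Nasal assimilation: no change.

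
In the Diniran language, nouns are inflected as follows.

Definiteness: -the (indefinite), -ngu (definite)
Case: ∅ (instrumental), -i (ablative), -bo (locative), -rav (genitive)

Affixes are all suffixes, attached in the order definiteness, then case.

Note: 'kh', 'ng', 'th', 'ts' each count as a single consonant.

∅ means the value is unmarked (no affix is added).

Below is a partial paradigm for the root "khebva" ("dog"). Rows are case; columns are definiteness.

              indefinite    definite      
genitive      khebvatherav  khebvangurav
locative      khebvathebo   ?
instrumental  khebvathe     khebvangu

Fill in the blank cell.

khebvangubo

Attach definiteness definite -ngu → khebvangu.
Attach case locative -bo → khebvangubo.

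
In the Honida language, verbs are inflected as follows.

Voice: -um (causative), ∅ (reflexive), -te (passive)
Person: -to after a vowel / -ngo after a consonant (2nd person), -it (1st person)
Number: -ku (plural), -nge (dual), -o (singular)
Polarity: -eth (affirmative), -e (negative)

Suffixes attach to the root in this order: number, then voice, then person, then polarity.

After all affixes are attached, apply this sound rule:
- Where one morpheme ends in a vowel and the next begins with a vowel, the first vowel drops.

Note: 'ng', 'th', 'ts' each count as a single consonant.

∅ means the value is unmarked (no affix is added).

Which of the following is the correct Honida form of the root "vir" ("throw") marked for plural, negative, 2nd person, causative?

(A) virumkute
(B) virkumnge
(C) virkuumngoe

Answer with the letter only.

Attach number plural -ku → virku.
Attach voice causative -um → virkuum.
Attach person 2nd person -ngo (after consonant 'm') → virkuumngo.
Attach polarity negative -e → virkuumngoe.
Apply vowel deletion: virkuumngoe → virkumnge.
So the correct form is virkumnge, option (B).
(C) virkuumngoe is wrong: it fails to apply the sound rule(s).
(A) virumkute is wrong: it has the affixes in the wrong order.

B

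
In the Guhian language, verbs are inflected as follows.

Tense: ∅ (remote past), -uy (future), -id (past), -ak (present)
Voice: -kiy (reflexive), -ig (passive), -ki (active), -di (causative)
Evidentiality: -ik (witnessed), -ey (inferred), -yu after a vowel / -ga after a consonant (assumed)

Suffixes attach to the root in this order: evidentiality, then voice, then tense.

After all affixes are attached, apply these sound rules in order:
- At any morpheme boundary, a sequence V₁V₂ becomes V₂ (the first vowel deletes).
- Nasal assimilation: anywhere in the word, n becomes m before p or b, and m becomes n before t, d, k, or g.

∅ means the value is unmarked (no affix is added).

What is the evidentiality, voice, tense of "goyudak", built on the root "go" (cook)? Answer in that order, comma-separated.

Segment: go-yu-di-ak.
evidentiality: -yu/ga → assumed.
voice: -di → causative.
tense: -ak → present.

assumed, causative, present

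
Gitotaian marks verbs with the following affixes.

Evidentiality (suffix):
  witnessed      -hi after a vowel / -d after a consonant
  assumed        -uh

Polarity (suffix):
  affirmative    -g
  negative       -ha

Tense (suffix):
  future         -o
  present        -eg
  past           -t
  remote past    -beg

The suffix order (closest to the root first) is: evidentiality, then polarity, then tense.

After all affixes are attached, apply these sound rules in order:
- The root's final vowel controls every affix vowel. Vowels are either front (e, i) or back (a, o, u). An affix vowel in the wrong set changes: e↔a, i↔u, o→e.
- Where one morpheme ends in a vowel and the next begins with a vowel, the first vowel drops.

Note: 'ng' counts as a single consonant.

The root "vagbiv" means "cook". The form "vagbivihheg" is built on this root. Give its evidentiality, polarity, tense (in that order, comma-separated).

Segment: vagbiv-uh-ha-eg.
evidentiality: -uh → assumed.
polarity: -ha → negative.
tense: -eg → present.

assumed, negative, present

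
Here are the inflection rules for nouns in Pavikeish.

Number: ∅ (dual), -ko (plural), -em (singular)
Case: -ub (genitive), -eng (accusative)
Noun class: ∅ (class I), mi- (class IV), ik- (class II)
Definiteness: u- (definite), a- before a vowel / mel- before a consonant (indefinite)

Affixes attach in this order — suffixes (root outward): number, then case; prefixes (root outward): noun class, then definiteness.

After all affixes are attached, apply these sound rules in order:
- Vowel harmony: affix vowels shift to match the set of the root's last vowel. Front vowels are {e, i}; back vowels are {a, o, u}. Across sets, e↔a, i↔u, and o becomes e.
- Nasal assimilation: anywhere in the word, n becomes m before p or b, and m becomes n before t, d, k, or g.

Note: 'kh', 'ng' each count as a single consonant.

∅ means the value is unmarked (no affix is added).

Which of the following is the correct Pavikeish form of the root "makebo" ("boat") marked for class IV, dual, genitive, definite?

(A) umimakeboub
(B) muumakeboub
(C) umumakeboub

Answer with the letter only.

C

number = dual: zero marking, form stays makebo.
Attach case genitive -ub → makeboub.
Attach noun class class IV mi- → mimakeboub.
Attach definiteness definite u- → umimakeboub.
Apply vowel harmony: umimakeboub → umumakeboub.
Nasal assimilation: no change.
So the correct form is umumakeboub, option (C).
(A) umimakeboub is wrong: it fails to apply the sound rule(s).
(B) muumakeboub is wrong: it has the affixes in the wrong order.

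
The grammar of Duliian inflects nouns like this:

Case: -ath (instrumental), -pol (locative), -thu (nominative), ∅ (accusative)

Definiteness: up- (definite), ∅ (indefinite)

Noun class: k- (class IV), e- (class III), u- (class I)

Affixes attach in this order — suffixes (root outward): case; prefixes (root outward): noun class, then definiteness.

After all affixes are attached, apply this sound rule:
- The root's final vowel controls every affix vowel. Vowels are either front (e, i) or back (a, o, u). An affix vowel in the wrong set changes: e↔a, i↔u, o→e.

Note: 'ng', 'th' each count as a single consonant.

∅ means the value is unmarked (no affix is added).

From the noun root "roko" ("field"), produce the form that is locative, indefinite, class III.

arokopol

Attach case locative -pol → rokopol.
Attach noun class class III e- → erokopol.
definiteness = indefinite: zero marking, form stays erokopol.
Apply vowel harmony: erokopol → arokopol.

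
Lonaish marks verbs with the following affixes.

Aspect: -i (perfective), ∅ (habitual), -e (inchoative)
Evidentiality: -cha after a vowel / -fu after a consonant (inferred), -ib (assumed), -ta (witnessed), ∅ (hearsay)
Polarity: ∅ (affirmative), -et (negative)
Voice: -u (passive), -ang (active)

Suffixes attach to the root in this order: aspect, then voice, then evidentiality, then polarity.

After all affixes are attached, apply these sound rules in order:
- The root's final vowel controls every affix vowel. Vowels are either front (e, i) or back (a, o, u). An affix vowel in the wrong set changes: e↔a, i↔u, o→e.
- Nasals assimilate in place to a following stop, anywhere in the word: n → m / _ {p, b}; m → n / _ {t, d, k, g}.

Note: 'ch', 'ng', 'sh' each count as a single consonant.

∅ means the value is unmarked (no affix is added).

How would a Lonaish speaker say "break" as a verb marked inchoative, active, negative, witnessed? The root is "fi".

Attach aspect inchoative -e → fie.
Attach voice active -ang → fieang.
Attach evidentiality witnessed -ta → fieangta.
Attach polarity negative -et → fieangtaet.
Apply vowel harmony: fieangtaet → fieengteet.
Nasal assimilation: no change.

fieengteet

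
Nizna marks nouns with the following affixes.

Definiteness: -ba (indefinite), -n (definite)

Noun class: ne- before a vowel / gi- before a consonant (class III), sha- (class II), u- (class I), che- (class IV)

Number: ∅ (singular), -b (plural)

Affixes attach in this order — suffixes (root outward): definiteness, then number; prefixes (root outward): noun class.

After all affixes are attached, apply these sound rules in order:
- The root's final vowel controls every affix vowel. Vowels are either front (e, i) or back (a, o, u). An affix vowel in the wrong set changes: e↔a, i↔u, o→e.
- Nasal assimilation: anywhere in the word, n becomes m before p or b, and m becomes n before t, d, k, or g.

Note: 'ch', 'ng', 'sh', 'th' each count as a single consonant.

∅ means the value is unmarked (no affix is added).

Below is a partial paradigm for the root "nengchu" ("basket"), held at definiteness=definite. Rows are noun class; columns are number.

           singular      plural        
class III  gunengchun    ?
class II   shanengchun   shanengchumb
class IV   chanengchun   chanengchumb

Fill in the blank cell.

Attach noun class class III gi- (before consonant 'n') → ginengchu.
Attach definiteness definite -n → ginengchun.
Attach number plural -b → ginengchunb.
Apply vowel harmony: ginengchunb → gunengchunb.
Apply nasal assimilation: gunengchunb → gunengchumb.

gunengchumb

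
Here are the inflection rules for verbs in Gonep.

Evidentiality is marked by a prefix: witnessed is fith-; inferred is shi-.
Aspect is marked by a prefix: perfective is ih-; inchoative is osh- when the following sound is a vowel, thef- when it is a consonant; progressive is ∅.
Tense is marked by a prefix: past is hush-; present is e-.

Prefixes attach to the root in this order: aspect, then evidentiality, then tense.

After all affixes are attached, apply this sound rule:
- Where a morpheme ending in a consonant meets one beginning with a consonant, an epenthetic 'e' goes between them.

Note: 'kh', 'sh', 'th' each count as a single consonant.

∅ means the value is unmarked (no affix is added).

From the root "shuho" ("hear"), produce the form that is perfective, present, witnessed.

efithiheshuho

Attach aspect perfective ih- → ihshuho.
Attach evidentiality witnessed fith- → fithihshuho.
Attach tense present e- → efithihshuho.
Apply epenthesis: efithihshuho → efithiheshuho.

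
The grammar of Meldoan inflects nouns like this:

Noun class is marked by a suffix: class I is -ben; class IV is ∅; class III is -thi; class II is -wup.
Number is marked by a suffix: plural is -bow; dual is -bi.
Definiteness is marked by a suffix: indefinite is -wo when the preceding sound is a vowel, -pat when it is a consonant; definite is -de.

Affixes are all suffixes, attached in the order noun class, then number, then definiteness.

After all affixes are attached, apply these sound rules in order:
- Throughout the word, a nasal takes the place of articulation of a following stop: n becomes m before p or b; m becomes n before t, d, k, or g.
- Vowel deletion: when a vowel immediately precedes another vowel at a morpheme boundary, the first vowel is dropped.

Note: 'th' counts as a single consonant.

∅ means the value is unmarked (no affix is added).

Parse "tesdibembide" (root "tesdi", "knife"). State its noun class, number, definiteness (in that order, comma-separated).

class I, dual, definite

Segment: tesdi-ben-bi-de.
noun class: -ben → class I.
number: -bi → dual.
definiteness: -de → definite.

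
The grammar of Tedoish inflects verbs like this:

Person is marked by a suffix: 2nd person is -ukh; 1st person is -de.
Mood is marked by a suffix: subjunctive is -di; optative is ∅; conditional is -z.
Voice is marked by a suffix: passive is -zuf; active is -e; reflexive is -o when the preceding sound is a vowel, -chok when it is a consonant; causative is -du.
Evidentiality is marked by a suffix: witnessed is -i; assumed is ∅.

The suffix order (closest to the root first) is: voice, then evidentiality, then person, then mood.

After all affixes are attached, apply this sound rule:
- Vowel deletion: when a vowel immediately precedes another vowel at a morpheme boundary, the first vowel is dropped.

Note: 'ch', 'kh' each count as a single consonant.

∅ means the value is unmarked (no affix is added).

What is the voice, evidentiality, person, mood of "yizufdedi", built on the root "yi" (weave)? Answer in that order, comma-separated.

passive, assumed, 1st person, subjunctive

Segment: yi-zuf-de-di.
voice: -zuf → passive.
evidentiality: ∅ → assumed.
person: -de → 1st person.
mood: -di → subjunctive.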